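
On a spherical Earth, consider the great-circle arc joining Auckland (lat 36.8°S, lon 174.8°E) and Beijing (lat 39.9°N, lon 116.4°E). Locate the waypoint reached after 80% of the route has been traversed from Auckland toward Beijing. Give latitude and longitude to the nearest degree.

Write both endpoints as unit vectors p₁, p₂ with components (cos φ cos λ, cos φ sin λ, sin φ).
The central angle between the endpoints is δ = arccos(p₁·p₂) ≈ 1.633 rad (93.6°).
Interpolate at f = 0.80 with slerp weights a = sin((1−f)δ)/sin δ ≈ 0.321, b = sin(fδ)/sin δ ≈ 0.967.
p = a·p₁ + b·p₂ ≈ (-0.586, 0.688, 0.428); φ = arcsin(p_z) ≈ 25.33°, λ = atan2(p_y, p_x) ≈ 130.44°.

≈ lat 25°N, lon 130°E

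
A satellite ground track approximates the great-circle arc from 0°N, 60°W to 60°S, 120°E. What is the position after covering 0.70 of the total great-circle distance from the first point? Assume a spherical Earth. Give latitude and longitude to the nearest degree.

The haversine formula gives a central angle δ ≈ 2.094 rad (120.0°) between the endpoints.
Interpolate at f = 0.70 with slerp weights a = sin((1−f)δ)/sin δ ≈ 0.679, b = sin(fδ)/sin δ ≈ 1.148.
p = a·p₁ + b·p₂ ≈ (0.052, -0.091, -0.995); φ = arcsin(p_z) ≈ -84.00°, λ = atan2(p_y, p_x) ≈ -60.00°.

≈ 84°S, 60°W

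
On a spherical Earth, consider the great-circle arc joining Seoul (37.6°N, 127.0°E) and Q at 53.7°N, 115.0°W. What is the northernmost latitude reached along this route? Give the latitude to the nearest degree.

The great circle lies in the plane with unit normal n̂ = (p₁ × p₂)/|p₁ × p₂|.
Here n̂_z ≈ +0.430; the vertex latitude is φ_max = arccos|n̂_z| ≈ 64.5°.
Check via Clairaut: cos φ_max = |cos φ₁| · sin C = cos(37.6°)·sin(32.9°) ≈ 0.430, again giving ≈ 64.5°.

≈ 65°N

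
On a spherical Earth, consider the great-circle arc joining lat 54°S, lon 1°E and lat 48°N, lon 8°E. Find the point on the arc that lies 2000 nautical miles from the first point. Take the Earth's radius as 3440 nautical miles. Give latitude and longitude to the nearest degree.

Convert each endpoint to a unit vector on the sphere (x = cos φ cos λ, y = cos φ sin λ, z = sin φ).
The central angle between the endpoints is δ = arccos(p₁·p₂) ≈ 1.783 rad (102.2°). The total great-circle distance is δ·R ≈ 1.783 × 3440 ≈ 6134 nmi, so the target fraction is f = 2000/6134 ≈ 0.326.
Interpolate at f ≈ 0.326 with slerp weights a = sin((1−f)δ)/sin δ ≈ 0.954, b = sin(fδ)/sin δ ≈ 0.562.
p = a·p₁ + b·p₂ ≈ (0.933, 0.062, -0.354); φ = arcsin(p_z) ≈ -20.76°, λ = atan2(p_y, p_x) ≈ 3.81°.

≈ lat 21°S, lon 4°E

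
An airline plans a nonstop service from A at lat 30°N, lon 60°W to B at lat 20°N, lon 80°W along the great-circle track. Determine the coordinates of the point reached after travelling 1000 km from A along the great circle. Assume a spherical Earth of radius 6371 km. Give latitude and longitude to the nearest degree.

≈ lat 26°N, lon 69°W

The haversine formula gives a central angle δ ≈ 0.360 rad (20.7°) between the endpoints. The total great-circle distance is δ·R ≈ 0.360 × 6371 ≈ 2297 km, so the target fraction is f = 1000/2297 ≈ 0.435.
Interpolate at f ≈ 0.435 with slerp weights a = sin((1−f)δ)/sin δ ≈ 0.573, b = sin(fδ)/sin δ ≈ 0.443.
p = a·p₁ + b·p₂ ≈ (0.320, -0.840, 0.438); φ = arcsin(p_z) ≈ 25.98°, λ = atan2(p_y, p_x) ≈ -69.12°.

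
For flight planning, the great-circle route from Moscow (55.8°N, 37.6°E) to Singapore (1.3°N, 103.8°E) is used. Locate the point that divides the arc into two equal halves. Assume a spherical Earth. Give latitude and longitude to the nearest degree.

≈ (33°N, 81°E)

Write both endpoints as unit vectors p₁, p₂ with components (cos φ cos λ, cos φ sin λ, sin φ).
The central angle between the endpoints is δ = arccos(p₁·p₂) ≈ 1.323 rad (75.8°).
Interpolate at f = 1/2 with slerp weights a = sin((1−f)δ)/sin δ ≈ 0.634, b = sin(fδ)/sin δ ≈ 0.634.
p = a·p₁ + b·p₂ ≈ (0.131, 0.832, 0.538); φ = arcsin(p_z) ≈ 32.58°, λ = atan2(p_y, p_x) ≈ 81.05°.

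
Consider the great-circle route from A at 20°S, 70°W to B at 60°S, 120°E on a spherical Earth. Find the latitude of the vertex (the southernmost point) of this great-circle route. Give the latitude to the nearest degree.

≈ 85°S

The great circle lies in the plane with unit normal n̂ = (p₁ × p₂)/|p₁ × p₂|.
Here n̂_z ≈ -0.083; the vertex latitude is φ_max = arccos|n̂_z| ≈ 85.3°.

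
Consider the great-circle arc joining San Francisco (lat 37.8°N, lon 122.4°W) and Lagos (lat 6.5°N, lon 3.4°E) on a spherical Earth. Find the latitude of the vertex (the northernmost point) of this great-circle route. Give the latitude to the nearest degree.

≈ 46°N

The great circle lies in the plane with unit normal n̂ = (p₁ × p₂)/|p₁ × p₂|.
Here n̂_z ≈ +0.691; the vertex latitude is φ_max = arccos|n̂_z| ≈ 46.3°.
Check via Clairaut: cos φ_max = |cos φ₁| · sin C = cos(37.8°)·sin(61.1°) ≈ 0.691, again giving ≈ 46.3°.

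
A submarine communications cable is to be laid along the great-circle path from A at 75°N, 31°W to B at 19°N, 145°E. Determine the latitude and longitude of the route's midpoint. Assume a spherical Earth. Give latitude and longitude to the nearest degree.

≈ 62°N, 143°E

Write both endpoints as unit vectors p₁, p₂ with components (cos φ cos λ, cos φ sin λ, sin φ).
The central angle between the endpoints is δ = arccos(p₁·p₂) ≈ 1.500 rad (86.0°).
Interpolate at f = 1/2 with slerp weights a = sin((1−f)δ)/sin δ ≈ 0.683, b = sin(fδ)/sin δ ≈ 0.683.
p = a·p₁ + b·p₂ ≈ (-0.378, 0.280, 0.883); φ = arcsin(p_z) ≈ 61.97°, λ = atan2(p_y, p_x) ≈ 143.50°.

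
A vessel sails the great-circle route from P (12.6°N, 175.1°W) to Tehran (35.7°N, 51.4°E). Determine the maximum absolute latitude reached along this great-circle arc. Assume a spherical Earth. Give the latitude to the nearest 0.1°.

≈ 50.7°N

The great circle lies in the plane with unit normal n̂ = (p₁ × p₂)/|p₁ × p₂|.
Here n̂_z ≈ -0.633; the vertex latitude is φ_max = arccos|n̂_z| ≈ 50.7°.
Check via Clairaut: cos φ_max = |cos φ₁| · sin C = cos(12.6°)·sin(40.4°) ≈ 0.633, again giving ≈ 50.7°.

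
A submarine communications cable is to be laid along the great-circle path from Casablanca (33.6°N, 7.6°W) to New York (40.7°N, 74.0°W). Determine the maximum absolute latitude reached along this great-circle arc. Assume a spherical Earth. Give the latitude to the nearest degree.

≈ 43°N

The great circle lies in the plane with unit normal n̂ = (p₁ × p₂)/|p₁ × p₂|.
Here n̂_z ≈ -0.733; the vertex latitude is φ_max = arccos|n̂_z| ≈ 42.9°.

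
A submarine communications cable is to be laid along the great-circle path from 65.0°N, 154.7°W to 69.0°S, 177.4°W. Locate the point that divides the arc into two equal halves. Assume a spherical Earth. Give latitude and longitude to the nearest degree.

≈ 2°S, 165°W

Write both endpoints as unit vectors p₁, p₂ with components (cos φ cos λ, cos φ sin λ, sin φ).
The central angle between the endpoints is δ = arccos(p₁·p₂) ≈ 2.355 rad (134.9°).
Interpolate at f = 1/2 with slerp weights a = sin((1−f)δ)/sin δ ≈ 1.305, b = sin(fδ)/sin δ ≈ 1.305.
p = a·p₁ + b·p₂ ≈ (-0.966, -0.257, -0.036); φ = arcsin(p_z) ≈ -2.04°, λ = atan2(p_y, p_x) ≈ -165.10°.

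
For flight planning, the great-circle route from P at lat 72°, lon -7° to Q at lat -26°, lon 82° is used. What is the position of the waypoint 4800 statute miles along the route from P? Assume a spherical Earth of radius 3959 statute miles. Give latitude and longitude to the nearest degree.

≈ lat 17°, lon 68°

The haversine formula gives a central angle δ ≈ 1.996 rad (114.3°) between the endpoints. The total great-circle distance is δ·R ≈ 1.996 × 3959 ≈ 7900 mi, so the target fraction is f = 4800/7900 ≈ 0.608.
Interpolate at f ≈ 0.608 with slerp weights a = sin((1−f)δ)/sin δ ≈ 0.774, b = sin(fδ)/sin δ ≈ 1.028.
p = a·p₁ + b·p₂ ≈ (0.366, 0.886, 0.286); φ = arcsin(p_z) ≈ 16.61°, λ = atan2(p_y, p_x) ≈ 67.54°.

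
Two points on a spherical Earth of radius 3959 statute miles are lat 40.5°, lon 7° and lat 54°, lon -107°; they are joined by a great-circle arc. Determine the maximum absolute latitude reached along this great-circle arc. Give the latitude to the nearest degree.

The great circle lies in the plane with unit normal n̂ = (p₁ × p₂)/|p₁ × p₂|.
Here n̂_z ≈ -0.435; the vertex latitude is φ_max = arccos|n̂_z| ≈ 64.2°.
Check via Clairaut: cos φ_max = |cos φ₁| · sin C = cos(40.5°)·sin(34.9°) ≈ 0.435, again giving ≈ 64.2°.

≈ 64°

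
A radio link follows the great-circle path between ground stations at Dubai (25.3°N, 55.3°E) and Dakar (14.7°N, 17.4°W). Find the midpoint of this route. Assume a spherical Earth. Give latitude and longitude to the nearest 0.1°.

≈ 24.3°N, 17.5°E

Convert each endpoint to a unit vector on the sphere (x = cos φ cos λ, y = cos φ sin λ, z = sin φ).
The central angle between the endpoints is δ = arccos(p₁·p₂) ≈ 1.193 rad (68.4°).
Interpolate at f = 1/2 with slerp weights a = sin((1−f)δ)/sin δ ≈ 0.604, b = sin(fδ)/sin δ ≈ 0.604.
p = a·p₁ + b·p₂ ≈ (0.869, 0.274, 0.412); φ = arcsin(p_z) ≈ 24.31°, λ = atan2(p_y, p_x) ≈ 17.53°.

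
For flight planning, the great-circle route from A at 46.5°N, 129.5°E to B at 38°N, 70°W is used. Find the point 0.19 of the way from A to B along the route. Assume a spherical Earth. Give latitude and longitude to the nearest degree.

≈ 63°N, 140°E

Write both endpoints as unit vectors p₁, p₂ with components (cos φ cos λ, cos φ sin λ, sin φ).
The central angle between the endpoints is δ = arccos(p₁·p₂) ≈ 1.636 rad (93.7°).
Interpolate at f = 0.19 with slerp weights a = sin((1−f)δ)/sin δ ≈ 0.972, b = sin(fδ)/sin δ ≈ 0.306.
p = a·p₁ + b·p₂ ≈ (-0.343, 0.289, 0.894); φ = arcsin(p_z) ≈ 63.34°, λ = atan2(p_y, p_x) ≈ 139.85°.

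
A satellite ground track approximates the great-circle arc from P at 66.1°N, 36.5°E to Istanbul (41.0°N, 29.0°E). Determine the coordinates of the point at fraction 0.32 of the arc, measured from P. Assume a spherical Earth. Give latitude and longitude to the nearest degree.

Convert each endpoint to a unit vector on the sphere (x = cos φ cos λ, y = cos φ sin λ, z = sin φ).
The central angle between the endpoints is δ = arccos(p₁·p₂) ≈ 0.444 rad (25.5°).
Interpolate at f = 0.32 with slerp weights a = sin((1−f)δ)/sin δ ≈ 0.692, b = sin(fδ)/sin δ ≈ 0.330.
p = a·p₁ + b·p₂ ≈ (0.443, 0.287, 0.849); φ = arcsin(p_z) ≈ 58.12°, λ = atan2(p_y, p_x) ≈ 32.97°.

≈ 58°N, 33°E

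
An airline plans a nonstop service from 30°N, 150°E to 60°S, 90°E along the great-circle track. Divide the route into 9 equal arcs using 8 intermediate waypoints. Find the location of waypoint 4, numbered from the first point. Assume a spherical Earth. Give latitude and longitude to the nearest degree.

≈ 12°S, 131°E

Write both endpoints as unit vectors p₁, p₂ with components (cos φ cos λ, cos φ sin λ, sin φ).
The central angle between the endpoints is δ = arccos(p₁·p₂) ≈ 1.789 rad (102.5°).
Interpolate at f = 4/9 with slerp weights a = sin((1−f)δ)/sin δ ≈ 0.859, b = sin(fδ)/sin δ ≈ 0.731.
p = a·p₁ + b·p₂ ≈ (-0.644, 0.737, -0.204); φ = arcsin(p_z) ≈ -11.77°, λ = atan2(p_y, p_x) ≈ 131.13°.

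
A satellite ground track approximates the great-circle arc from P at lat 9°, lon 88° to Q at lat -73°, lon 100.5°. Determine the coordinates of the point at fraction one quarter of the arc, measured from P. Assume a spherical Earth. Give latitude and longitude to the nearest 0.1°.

≈ lat -11.6°, lon 89.3°

Write both endpoints as unit vectors p₁, p₂ with components (cos φ cos λ, cos φ sin λ, sin φ).
The central angle between the endpoints is δ = arccos(p₁·p₂) ≈ 1.438 rad (82.4°).
Interpolate at f = 1/4 with slerp weights a = sin((1−f)δ)/sin δ ≈ 0.889, b = sin(fδ)/sin δ ≈ 0.355.
p = a·p₁ + b·p₂ ≈ (0.012, 0.980, -0.200); φ = arcsin(p_z) ≈ -11.56°, λ = atan2(p_y, p_x) ≈ 89.31°.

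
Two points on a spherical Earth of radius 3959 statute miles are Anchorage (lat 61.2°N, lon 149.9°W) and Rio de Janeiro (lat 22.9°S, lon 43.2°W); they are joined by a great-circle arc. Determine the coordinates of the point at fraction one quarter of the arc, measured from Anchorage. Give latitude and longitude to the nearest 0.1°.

≈ lat 50.8°N, lon 98.9°W

The haversine formula gives a central angle δ ≈ 2.058 rad (117.9°) between the endpoints.
Interpolate at f = 1/4 with slerp weights a = sin((1−f)δ)/sin δ ≈ 1.132, b = sin(fδ)/sin δ ≈ 0.557.
p = a·p₁ + b·p₂ ≈ (-0.097, -0.625, 0.775); φ = arcsin(p_z) ≈ 50.78°, λ = atan2(p_y, p_x) ≈ -98.87°.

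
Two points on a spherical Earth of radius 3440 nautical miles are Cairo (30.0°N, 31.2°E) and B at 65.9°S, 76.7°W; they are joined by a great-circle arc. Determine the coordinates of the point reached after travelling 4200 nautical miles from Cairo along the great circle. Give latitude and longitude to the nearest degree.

Write both endpoints as unit vectors p₁, p₂ with components (cos φ cos λ, cos φ sin λ, sin φ).
The central angle between the endpoints is δ = arccos(p₁·p₂) ≈ 2.171 rad (124.4°). The total great-circle distance is δ·R ≈ 2.171 × 3440 ≈ 7469 nmi, so the target fraction is f = 4200/7469 ≈ 0.562.
Interpolate at f ≈ 0.562 with slerp weights a = sin((1−f)δ)/sin δ ≈ 0.986, b = sin(fδ)/sin δ ≈ 1.139.
p = a·p₁ + b·p₂ ≈ (0.838, -0.010, -0.546); φ = arcsin(p_z) ≈ -33.11°, λ = atan2(p_y, p_x) ≈ -0.69°.

≈ 33°S, 1°W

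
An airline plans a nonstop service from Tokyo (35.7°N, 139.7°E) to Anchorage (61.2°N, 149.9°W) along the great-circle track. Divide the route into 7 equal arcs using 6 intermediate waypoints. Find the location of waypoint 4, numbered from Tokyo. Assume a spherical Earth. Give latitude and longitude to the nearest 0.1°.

Write both endpoints as unit vectors p₁, p₂ with components (cos φ cos λ, cos φ sin λ, sin φ).
The central angle between the endpoints is δ = arccos(p₁·p₂) ≈ 0.873 rad (50.0°).
Interpolate at f = 4/7 with slerp weights a = sin((1−f)δ)/sin δ ≈ 0.477, b = sin(fδ)/sin δ ≈ 0.624.
p = a·p₁ + b·p₂ ≈ (-0.556, 0.100, 0.825); φ = arcsin(p_z) ≈ 55.63°, λ = atan2(p_y, p_x) ≈ 169.83°.

≈ 55.6°N, 169.8°E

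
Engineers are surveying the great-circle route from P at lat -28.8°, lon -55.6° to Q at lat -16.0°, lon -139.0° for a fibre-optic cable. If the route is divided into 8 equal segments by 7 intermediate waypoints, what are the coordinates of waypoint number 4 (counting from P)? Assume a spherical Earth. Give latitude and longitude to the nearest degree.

≈ lat -29°, lon -100°

Write both endpoints as unit vectors p₁, p₂ with components (cos φ cos λ, cos φ sin λ, sin φ).
The central angle between the endpoints is δ = arccos(p₁·p₂) ≈ 1.339 rad (76.7°).
Interpolate at f = 4/8 with slerp weights a = sin((1−f)δ)/sin δ ≈ 0.638, b = sin(fδ)/sin δ ≈ 0.638.
p = a·p₁ + b·p₂ ≈ (-0.147, -0.863, -0.483); φ = arcsin(p_z) ≈ -28.88°, λ = atan2(p_y, p_x) ≈ -99.66°.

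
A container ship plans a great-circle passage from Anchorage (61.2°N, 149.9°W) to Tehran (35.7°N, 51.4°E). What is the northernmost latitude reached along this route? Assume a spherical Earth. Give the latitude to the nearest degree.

The great circle lies in the plane with unit normal n̂ = (p₁ × p₂)/|p₁ × p₂|.
Here n̂_z ≈ -0.144; the vertex latitude is φ_max = arccos|n̂_z| ≈ 81.7°.

≈ 82°N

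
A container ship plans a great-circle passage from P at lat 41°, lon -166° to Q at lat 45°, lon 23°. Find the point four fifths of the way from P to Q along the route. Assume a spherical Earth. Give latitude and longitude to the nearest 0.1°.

≈ lat 63.5°, lon 27.9°

Write both endpoints as unit vectors p₁, p₂ with components (cos φ cos λ, cos φ sin λ, sin φ).
The central angle between the endpoints is δ = arccos(p₁·p₂) ≈ 1.634 rad (93.6°).
Interpolate at f = 4/5 with slerp weights a = sin((1−f)δ)/sin δ ≈ 0.322, b = sin(fδ)/sin δ ≈ 0.967.
p = a·p₁ + b·p₂ ≈ (0.394, 0.209, 0.895); φ = arcsin(p_z) ≈ 63.52°, λ = atan2(p_y, p_x) ≈ 27.89°.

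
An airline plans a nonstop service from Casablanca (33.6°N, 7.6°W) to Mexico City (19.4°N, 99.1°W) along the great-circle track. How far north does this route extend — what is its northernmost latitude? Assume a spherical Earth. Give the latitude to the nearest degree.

≈ 37°N

The great circle lies in the plane with unit normal n̂ = (p₁ × p₂)/|p₁ × p₂|.
Here n̂_z ≈ -0.796; the vertex latitude is φ_max = arccos|n̂_z| ≈ 37.2°.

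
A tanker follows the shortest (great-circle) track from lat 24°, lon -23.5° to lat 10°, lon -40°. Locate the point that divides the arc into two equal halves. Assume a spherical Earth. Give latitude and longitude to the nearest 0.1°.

From cos δ = sin φ₁ sin φ₂ + cos φ₁ cos φ₂ cos Δλ, the central angle is δ ≈ 0.367 rad (21.1°).
Interpolate at f = 1/2 with slerp weights a = sin((1−f)δ)/sin δ ≈ 0.509, b = sin(fδ)/sin δ ≈ 0.509.
p = a·p₁ + b·p₂ ≈ (0.810, -0.507, 0.295); φ = arcsin(p_z) ≈ 17.17°, λ = atan2(p_y, p_x) ≈ -32.06°.

≈ lat 17.2°, lon -32.1°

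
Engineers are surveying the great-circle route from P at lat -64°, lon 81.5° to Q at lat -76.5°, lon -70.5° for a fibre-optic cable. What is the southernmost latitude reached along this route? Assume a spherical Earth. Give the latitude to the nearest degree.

The great circle lies in the plane with unit normal n̂ = (p₁ × p₂)/|p₁ × p₂|.
Here n̂_z ≈ -0.077; the vertex latitude is φ_max = arccos|n̂_z| ≈ 85.6°.
Check via Clairaut: cos φ_max = |cos φ₁| · sin C = cos(64.0°)·sin(169.8°) ≈ 0.077, again giving ≈ 85.6°.

≈ -86°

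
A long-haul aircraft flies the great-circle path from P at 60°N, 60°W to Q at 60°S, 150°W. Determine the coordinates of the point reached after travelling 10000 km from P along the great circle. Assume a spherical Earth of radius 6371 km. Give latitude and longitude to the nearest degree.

≈ 19°S, 113°W

From cos δ = sin φ₁ sin φ₂ + cos φ₁ cos φ₂ cos Δλ, the central angle is δ ≈ 2.419 rad (138.6°). The total great-circle distance is δ·R ≈ 2.419 × 6371 ≈ 15411 km, so the target fraction is f = 10000/15411 ≈ 0.649.
Interpolate at f ≈ 0.649 with slerp weights a = sin((1−f)δ)/sin δ ≈ 1.135, b = sin(fδ)/sin δ ≈ 1.512.
p = a·p₁ + b·p₂ ≈ (-0.371, -0.869, -0.326); φ = arcsin(p_z) ≈ -19.04°, λ = atan2(p_y, p_x) ≈ -113.10°.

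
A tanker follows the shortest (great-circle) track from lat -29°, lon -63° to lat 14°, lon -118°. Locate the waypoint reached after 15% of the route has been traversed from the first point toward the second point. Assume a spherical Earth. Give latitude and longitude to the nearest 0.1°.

Write both endpoints as unit vectors p₁, p₂ with components (cos φ cos λ, cos φ sin λ, sin φ).
The central angle between the endpoints is δ = arccos(p₁·p₂) ≈ 1.192 rad (68.3°).
Interpolate at f = 0.15 with slerp weights a = sin((1−f)δ)/sin δ ≈ 0.913, b = sin(fδ)/sin δ ≈ 0.191.
p = a·p₁ + b·p₂ ≈ (0.275, -0.876, -0.396); φ = arcsin(p_z) ≈ -23.36°, λ = atan2(p_y, p_x) ≈ -72.54°.

≈ lat -23.4°, lon -72.5°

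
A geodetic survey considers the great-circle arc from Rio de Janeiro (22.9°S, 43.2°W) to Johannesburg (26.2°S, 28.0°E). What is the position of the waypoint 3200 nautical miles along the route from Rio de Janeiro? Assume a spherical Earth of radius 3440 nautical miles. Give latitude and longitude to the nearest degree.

≈ 28°S, 16°E

Convert each endpoint to a unit vector on the sphere (x = cos φ cos λ, y = cos φ sin λ, z = sin φ).
The central angle between the endpoints is δ = arccos(p₁·p₂) ≈ 1.117 rad (64.0°). The total great-circle distance is δ·R ≈ 1.117 × 3440 ≈ 3843 nmi, so the target fraction is f = 3200/3843 ≈ 0.833.
Interpolate at f ≈ 0.833 with slerp weights a = sin((1−f)δ)/sin δ ≈ 0.207, b = sin(fδ)/sin δ ≈ 0.892.
p = a·p₁ + b·p₂ ≈ (0.846, 0.245, -0.474); φ = arcsin(p_z) ≈ -28.31°, λ = atan2(p_y, p_x) ≈ 16.18°.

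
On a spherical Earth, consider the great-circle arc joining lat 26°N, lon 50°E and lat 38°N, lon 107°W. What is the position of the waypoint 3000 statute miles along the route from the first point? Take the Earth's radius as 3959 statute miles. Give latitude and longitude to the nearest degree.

Convert each endpoint to a unit vector on the sphere (x = cos φ cos λ, y = cos φ sin λ, z = sin φ).
The central angle between the endpoints is δ = arccos(p₁·p₂) ≈ 1.963 rad (112.5°). The total great-circle distance is δ·R ≈ 1.963 × 3959 ≈ 7771 mi, so the target fraction is f = 3000/7771 ≈ 0.386.
Interpolate at f ≈ 0.386 with slerp weights a = sin((1−f)δ)/sin δ ≈ 1.011, b = sin(fδ)/sin δ ≈ 0.744.
p = a·p₁ + b·p₂ ≈ (0.412, 0.135, 0.901); φ = arcsin(p_z) ≈ 64.27°, λ = atan2(p_y, p_x) ≈ 18.16°.

≈ lat 64°N, lon 18°E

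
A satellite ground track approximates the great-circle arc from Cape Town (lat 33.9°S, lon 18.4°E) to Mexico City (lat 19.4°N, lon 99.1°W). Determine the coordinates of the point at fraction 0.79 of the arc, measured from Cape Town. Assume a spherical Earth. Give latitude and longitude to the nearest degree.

Write both endpoints as unit vectors p₁, p₂ with components (cos φ cos λ, cos φ sin λ, sin φ).
The central angle between the endpoints is δ = arccos(p₁·p₂) ≈ 2.149 rad (123.1°).
Interpolate at f = 0.79 with slerp weights a = sin((1−f)δ)/sin δ ≈ 0.521, b = sin(fδ)/sin δ ≈ 1.185.
p = a·p₁ + b·p₂ ≈ (0.234, -0.967, 0.103); φ = arcsin(p_z) ≈ 5.91°, λ = atan2(p_y, p_x) ≈ -76.42°.

≈ lat 6°N, lon 76°W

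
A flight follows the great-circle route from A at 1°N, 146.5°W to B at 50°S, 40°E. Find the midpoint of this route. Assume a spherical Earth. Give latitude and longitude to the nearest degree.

≈ 64°S, 158°W

Convert each endpoint to a unit vector on the sphere (x = cos φ cos λ, y = cos φ sin λ, z = sin φ).
The central angle between the endpoints is δ = arccos(p₁·p₂) ≈ 2.281 rad (130.7°).
Interpolate at f = 1/2 with slerp weights a = sin((1−f)δ)/sin δ ≈ 1.199, b = sin(fδ)/sin δ ≈ 1.199.
p = a·p₁ + b·p₂ ≈ (-0.409, -0.166, -0.897); φ = arcsin(p_z) ≈ -63.79°, λ = atan2(p_y, p_x) ≈ -157.89°.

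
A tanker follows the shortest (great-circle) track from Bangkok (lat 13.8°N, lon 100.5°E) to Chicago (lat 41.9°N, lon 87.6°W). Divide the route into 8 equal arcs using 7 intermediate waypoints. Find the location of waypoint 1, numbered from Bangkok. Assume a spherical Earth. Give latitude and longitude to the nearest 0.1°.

From cos δ = sin φ₁ sin φ₂ + cos φ₁ cos φ₂ cos Δλ, the central angle is δ ≈ 2.161 rad (123.8°).
Interpolate at f = 1/8 with slerp weights a = sin((1−f)δ)/sin δ ≈ 1.142, b = sin(fδ)/sin δ ≈ 0.321.
p = a·p₁ + b·p₂ ≈ (-0.192, 0.852, 0.487); φ = arcsin(p_z) ≈ 29.14°, λ = atan2(p_y, p_x) ≈ 102.71°.

≈ lat 29.1°N, lon 102.7°E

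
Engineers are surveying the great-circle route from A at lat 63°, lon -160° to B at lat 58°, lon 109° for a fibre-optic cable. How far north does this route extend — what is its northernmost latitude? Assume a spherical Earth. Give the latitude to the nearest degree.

≈ 69°

The great circle lies in the plane with unit normal n̂ = (p₁ × p₂)/|p₁ × p₂|.
Here n̂_z ≈ -0.365; the vertex latitude is φ_max = arccos|n̂_z| ≈ 68.6°.
Check via Clairaut: cos φ_max = |cos φ₁| · sin C = cos(63.0°)·sin(53.4°) ≈ 0.365, again giving ≈ 68.6°.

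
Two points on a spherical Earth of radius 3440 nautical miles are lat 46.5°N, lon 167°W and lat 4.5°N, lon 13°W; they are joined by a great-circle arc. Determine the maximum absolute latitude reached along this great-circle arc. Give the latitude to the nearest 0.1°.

The great circle lies in the plane with unit normal n̂ = (p₁ × p₂)/|p₁ × p₂|.
Here n̂_z ≈ +0.363; the vertex latitude is φ_max = arccos|n̂_z| ≈ 68.7°.

≈ 68.7°N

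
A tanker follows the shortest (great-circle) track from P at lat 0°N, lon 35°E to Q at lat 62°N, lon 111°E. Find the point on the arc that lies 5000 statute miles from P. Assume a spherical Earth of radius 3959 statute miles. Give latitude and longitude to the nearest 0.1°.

≈ lat 57.9°N, lon 90.3°E

The haversine formula gives a central angle δ ≈ 1.457 rad (83.5°) between the endpoints. The total great-circle distance is δ·R ≈ 1.457 × 3959 ≈ 5768 mi, so the target fraction is f = 5000/5768 ≈ 0.867.
Interpolate at f ≈ 0.867 with slerp weights a = sin((1−f)δ)/sin δ ≈ 0.194, b = sin(fδ)/sin δ ≈ 0.959.
p = a·p₁ + b·p₂ ≈ (-0.002, 0.532, 0.847); φ = arcsin(p_z) ≈ 57.88°, λ = atan2(p_y, p_x) ≈ 90.26°.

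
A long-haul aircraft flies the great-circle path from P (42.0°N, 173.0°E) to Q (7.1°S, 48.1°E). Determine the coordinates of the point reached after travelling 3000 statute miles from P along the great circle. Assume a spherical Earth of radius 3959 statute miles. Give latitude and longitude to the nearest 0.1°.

Convert each endpoint to a unit vector on the sphere (x = cos φ cos λ, y = cos φ sin λ, z = sin φ).
The central angle between the endpoints is δ = arccos(p₁·p₂) ≈ 2.100 rad (120.3°). The total great-circle distance is δ·R ≈ 2.100 × 3959 ≈ 8313 mi, so the target fraction is f = 3000/8313 ≈ 0.361.
Interpolate at f ≈ 0.361 with slerp weights a = sin((1−f)δ)/sin δ ≈ 1.128, b = sin(fδ)/sin δ ≈ 0.796.
p = a·p₁ + b·p₂ ≈ (-0.305, 0.690, 0.656); φ = arcsin(p_z) ≈ 41.03°, λ = atan2(p_y, p_x) ≈ 113.81°.

≈ (41.0°N, 113.8°E)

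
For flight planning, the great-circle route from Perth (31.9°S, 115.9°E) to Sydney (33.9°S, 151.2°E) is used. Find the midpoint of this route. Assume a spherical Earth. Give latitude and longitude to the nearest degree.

≈ 34°S, 133°E

Write both endpoints as unit vectors p₁, p₂ with components (cos φ cos λ, cos φ sin λ, sin φ).
The central angle between the endpoints is δ = arccos(p₁·p₂) ≈ 0.516 rad (29.6°).
Interpolate at f = 1/2 with slerp weights a = sin((1−f)δ)/sin δ ≈ 0.517, b = sin(fδ)/sin δ ≈ 0.517.
p = a·p₁ + b·p₂ ≈ (-0.568, 0.602, -0.562); φ = arcsin(p_z) ≈ -34.17°, λ = atan2(p_y, p_x) ≈ 133.34°.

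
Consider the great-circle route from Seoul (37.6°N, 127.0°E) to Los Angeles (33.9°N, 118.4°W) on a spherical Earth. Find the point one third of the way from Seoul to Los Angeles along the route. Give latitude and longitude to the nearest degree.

Write both endpoints as unit vectors p₁, p₂ with components (cos φ cos λ, cos φ sin λ, sin φ).
The central angle between the endpoints is δ = arccos(p₁·p₂) ≈ 1.504 rad (86.2°).
Interpolate at f = 1/3 with slerp weights a = sin((1−f)δ)/sin δ ≈ 0.845, b = sin(fδ)/sin δ ≈ 0.482.
p = a·p₁ + b·p₂ ≈ (-0.593, 0.183, 0.784); φ = arcsin(p_z) ≈ 51.64°, λ = atan2(p_y, p_x) ≈ 162.86°.

≈ 52°N, 163°E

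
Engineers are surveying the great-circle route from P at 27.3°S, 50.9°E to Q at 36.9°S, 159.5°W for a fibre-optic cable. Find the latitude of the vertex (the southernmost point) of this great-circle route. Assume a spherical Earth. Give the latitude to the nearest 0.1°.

The great circle lies in the plane with unit normal n̂ = (p₁ × p₂)/|p₁ × p₂|.
Here n̂_z ≈ +0.382; the vertex latitude is φ_max = arccos|n̂_z| ≈ 67.5°.
Check via Clairaut: cos φ_max = |cos φ₁| · sin C = cos(27.3°)·sin(154.5°) ≈ 0.382, again giving ≈ 67.5°.

≈ 67.5°S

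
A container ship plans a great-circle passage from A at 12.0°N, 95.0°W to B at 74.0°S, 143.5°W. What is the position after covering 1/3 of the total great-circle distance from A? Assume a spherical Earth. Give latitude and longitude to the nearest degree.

The haversine formula gives a central angle δ ≈ 1.592 rad (91.2°) between the endpoints.
Interpolate at f = 1/3 with slerp weights a = sin((1−f)δ)/sin δ ≈ 0.873, b = sin(fδ)/sin δ ≈ 0.506.
p = a·p₁ + b·p₂ ≈ (-0.187, -0.934, -0.305); φ = arcsin(p_z) ≈ -17.76°, λ = atan2(p_y, p_x) ≈ -101.30°.

≈ 18°S, 101°W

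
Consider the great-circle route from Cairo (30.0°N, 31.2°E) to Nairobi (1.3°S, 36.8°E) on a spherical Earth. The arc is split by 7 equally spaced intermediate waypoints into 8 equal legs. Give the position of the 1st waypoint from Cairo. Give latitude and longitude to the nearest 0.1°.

≈ (26.1°N, 32.0°E)

Convert each endpoint to a unit vector on the sphere (x = cos φ cos λ, y = cos φ sin λ, z = sin φ).
The central angle between the endpoints is δ = arccos(p₁·p₂) ≈ 0.554 rad (31.8°).
Interpolate at f = 1/8 with slerp weights a = sin((1−f)δ)/sin δ ≈ 0.886, b = sin(fδ)/sin δ ≈ 0.132.
p = a·p₁ + b·p₂ ≈ (0.761, 0.476, 0.440); φ = arcsin(p_z) ≈ 26.10°, λ = atan2(p_y, p_x) ≈ 32.02°.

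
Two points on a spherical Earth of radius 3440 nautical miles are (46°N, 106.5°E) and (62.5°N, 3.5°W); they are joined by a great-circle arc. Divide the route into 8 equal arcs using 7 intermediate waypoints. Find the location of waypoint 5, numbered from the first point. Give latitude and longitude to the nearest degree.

Write both endpoints as unit vectors p₁, p₂ with components (cos φ cos λ, cos φ sin λ, sin φ).
The central angle between the endpoints is δ = arccos(p₁·p₂) ≈ 1.014 rad (58.1°).
Interpolate at f = 5/8 with slerp weights a = sin((1−f)δ)/sin δ ≈ 0.437, b = sin(fδ)/sin δ ≈ 0.698.
p = a·p₁ + b·p₂ ≈ (0.235, 0.272, 0.933); φ = arcsin(p_z) ≈ 68.95°, λ = atan2(p_y, p_x) ≈ 49.10°.

≈ (69°N, 49°E)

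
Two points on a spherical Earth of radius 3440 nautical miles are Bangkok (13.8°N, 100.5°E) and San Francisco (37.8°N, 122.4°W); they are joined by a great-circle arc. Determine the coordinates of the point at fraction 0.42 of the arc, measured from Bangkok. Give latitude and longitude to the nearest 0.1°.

≈ (47.9°N, 141.6°E)

Write both endpoints as unit vectors p₁, p₂ with components (cos φ cos λ, cos φ sin λ, sin φ).
The central angle between the endpoints is δ = arccos(p₁·p₂) ≈ 2.000 rad (114.6°).
Interpolate at f = 0.42 with slerp weights a = sin((1−f)δ)/sin δ ≈ 1.008, b = sin(fδ)/sin δ ≈ 0.819.
p = a·p₁ + b·p₂ ≈ (-0.525, 0.416, 0.742); φ = arcsin(p_z) ≈ 47.93°, λ = atan2(p_y, p_x) ≈ 141.59°.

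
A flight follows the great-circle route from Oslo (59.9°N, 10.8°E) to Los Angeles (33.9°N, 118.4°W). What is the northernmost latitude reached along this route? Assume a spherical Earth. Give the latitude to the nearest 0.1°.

The great circle lies in the plane with unit normal n̂ = (p₁ × p₂)/|p₁ × p₂|.
Here n̂_z ≈ -0.331; the vertex latitude is φ_max = arccos|n̂_z| ≈ 70.7°.
Check via Clairaut: cos φ_max = |cos φ₁| · sin C = cos(59.9°)·sin(41.2°) ≈ 0.331, again giving ≈ 70.7°.

≈ 70.7°N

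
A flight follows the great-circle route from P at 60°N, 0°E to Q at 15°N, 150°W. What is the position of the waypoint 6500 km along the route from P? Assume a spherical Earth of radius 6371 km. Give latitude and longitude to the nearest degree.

≈ 55°N, 132°W

From cos δ = sin φ₁ sin φ₂ + cos φ₁ cos φ₂ cos Δλ, the central angle is δ ≈ 1.766 rad (101.2°). The total great-circle distance is δ·R ≈ 1.766 × 6371 ≈ 11252 km, so the target fraction is f = 6500/11252 ≈ 0.578.
Interpolate at f ≈ 0.578 with slerp weights a = sin((1−f)δ)/sin δ ≈ 0.692, b = sin(fδ)/sin δ ≈ 0.869.
p = a·p₁ + b·p₂ ≈ (-0.381, -0.420, 0.824); φ = arcsin(p_z) ≈ 55.48°, λ = atan2(p_y, p_x) ≈ -132.23°.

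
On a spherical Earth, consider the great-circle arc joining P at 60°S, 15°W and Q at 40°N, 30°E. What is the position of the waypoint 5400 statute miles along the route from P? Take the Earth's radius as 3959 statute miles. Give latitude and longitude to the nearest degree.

≈ 13°N, 20°E

Convert each endpoint to a unit vector on the sphere (x = cos φ cos λ, y = cos φ sin λ, z = sin φ).
The central angle between the endpoints is δ = arccos(p₁·p₂) ≈ 1.861 rad (106.6°). The total great-circle distance is δ·R ≈ 1.861 × 3959 ≈ 7366 mi, so the target fraction is f = 5400/7366 ≈ 0.733.
Interpolate at f ≈ 0.733 with slerp weights a = sin((1−f)δ)/sin δ ≈ 0.497, b = sin(fδ)/sin δ ≈ 1.021.
p = a·p₁ + b·p₂ ≈ (0.918, 0.327, 0.226); φ = arcsin(p_z) ≈ 13.05°, λ = atan2(p_y, p_x) ≈ 19.60°.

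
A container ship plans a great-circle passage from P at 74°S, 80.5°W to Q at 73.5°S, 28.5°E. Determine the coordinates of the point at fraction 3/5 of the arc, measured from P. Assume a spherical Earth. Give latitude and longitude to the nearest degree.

Write both endpoints as unit vectors p₁, p₂ with components (cos φ cos λ, cos φ sin λ, sin φ).
The central angle between the endpoints is δ = arccos(p₁·p₂) ≈ 0.460 rad (26.3°).
Interpolate at f = 3/5 with slerp weights a = sin((1−f)δ)/sin δ ≈ 0.412, b = sin(fδ)/sin δ ≈ 0.614.
p = a·p₁ + b·p₂ ≈ (0.172, -0.029, -0.985); φ = arcsin(p_z) ≈ -79.96°, λ = atan2(p_y, p_x) ≈ -9.52°.

≈ 80°S, 10°W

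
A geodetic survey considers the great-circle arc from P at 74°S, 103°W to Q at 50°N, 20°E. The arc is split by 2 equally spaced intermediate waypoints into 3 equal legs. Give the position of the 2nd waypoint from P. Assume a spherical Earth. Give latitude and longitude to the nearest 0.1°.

Convert each endpoint to a unit vector on the sphere (x = cos φ cos λ, y = cos φ sin λ, z = sin φ).
The central angle between the endpoints is δ = arccos(p₁·p₂) ≈ 2.555 rad (146.4°).
Interpolate at f = 2/3 with slerp weights a = sin((1−f)δ)/sin δ ≈ 1.359, b = sin(fδ)/sin δ ≈ 1.791.
p = a·p₁ + b·p₂ ≈ (0.997, 0.029, 0.065); φ = arcsin(p_z) ≈ 3.74°, λ = atan2(p_y, p_x) ≈ 1.64°.

≈ 3.7°N, 1.6°E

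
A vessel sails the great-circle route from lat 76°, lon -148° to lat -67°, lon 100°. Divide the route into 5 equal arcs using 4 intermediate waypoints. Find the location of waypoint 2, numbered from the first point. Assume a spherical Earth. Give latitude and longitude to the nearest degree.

≈ lat 23°, lon 141°

Convert each endpoint to a unit vector on the sphere (x = cos φ cos λ, y = cos φ sin λ, z = sin φ).
The central angle between the endpoints is δ = arccos(p₁·p₂) ≈ 2.761 rad (158.2°).
Interpolate at f = 2/5 with slerp weights a = sin((1−f)δ)/sin δ ≈ 2.684, b = sin(fδ)/sin δ ≈ 2.407.
p = a·p₁ + b·p₂ ≈ (-0.714, 0.582, 0.389); φ = arcsin(p_z) ≈ 22.91°, λ = atan2(p_y, p_x) ≈ 140.82°.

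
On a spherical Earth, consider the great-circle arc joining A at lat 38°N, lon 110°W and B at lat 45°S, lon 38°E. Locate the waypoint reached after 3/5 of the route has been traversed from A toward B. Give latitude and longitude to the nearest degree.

Write both endpoints as unit vectors p₁, p₂ with components (cos φ cos λ, cos φ sin λ, sin φ).
The central angle between the endpoints is δ = arccos(p₁·p₂) ≈ 2.709 rad (155.2°).
Interpolate at f = 3/5 with slerp weights a = sin((1−f)δ)/sin δ ≈ 2.108, b = sin(fδ)/sin δ ≈ 2.382.
p = a·p₁ + b·p₂ ≈ (0.759, -0.524, -0.386); φ = arcsin(p_z) ≈ -22.74°, λ = atan2(p_y, p_x) ≈ -34.61°.

≈ lat 23°S, lon 35°W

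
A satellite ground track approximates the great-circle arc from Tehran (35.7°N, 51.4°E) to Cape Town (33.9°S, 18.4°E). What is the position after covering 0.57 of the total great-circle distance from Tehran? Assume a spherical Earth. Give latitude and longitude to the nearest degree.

≈ 4°S, 33°E

From cos δ = sin φ₁ sin φ₂ + cos φ₁ cos φ₂ cos Δλ, the central angle is δ ≈ 1.329 rad (76.1°).
Interpolate at f = 0.57 with slerp weights a = sin((1−f)δ)/sin δ ≈ 0.557, b = sin(fδ)/sin δ ≈ 0.708.
p = a·p₁ + b·p₂ ≈ (0.839, 0.539, -0.070); φ = arcsin(p_z) ≈ -3.99°, λ = atan2(p_y, p_x) ≈ 32.70°.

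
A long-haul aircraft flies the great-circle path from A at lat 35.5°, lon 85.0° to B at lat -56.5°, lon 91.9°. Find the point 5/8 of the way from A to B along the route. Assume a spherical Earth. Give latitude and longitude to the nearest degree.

From cos δ = sin φ₁ sin φ₂ + cos φ₁ cos φ₂ cos Δλ, the central angle is δ ≈ 1.609 rad (92.2°).
Interpolate at f = 5/8 with slerp weights a = sin((1−f)δ)/sin δ ≈ 0.568, b = sin(fδ)/sin δ ≈ 0.845.
p = a·p₁ + b·p₂ ≈ (0.025, 0.927, -0.375); φ = arcsin(p_z) ≈ -22.02°, λ = atan2(p_y, p_x) ≈ 88.47°.

≈ lat -22°, lon 88°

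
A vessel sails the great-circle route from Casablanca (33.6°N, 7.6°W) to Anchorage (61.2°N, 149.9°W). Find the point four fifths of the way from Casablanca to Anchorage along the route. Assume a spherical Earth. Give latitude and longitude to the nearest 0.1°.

Convert each endpoint to a unit vector on the sphere (x = cos φ cos λ, y = cos φ sin λ, z = sin φ).
The central angle between the endpoints is δ = arccos(p₁·p₂) ≈ 1.403 rad (80.4°).
Interpolate at f = 4/5 with slerp weights a = sin((1−f)δ)/sin δ ≈ 0.281, b = sin(fδ)/sin δ ≈ 0.914.
p = a·p₁ + b·p₂ ≈ (-0.149, -0.252, 0.956); φ = arcsin(p_z) ≈ 72.99°, λ = atan2(p_y, p_x) ≈ -120.63°.

≈ 73.0°N, 120.6°W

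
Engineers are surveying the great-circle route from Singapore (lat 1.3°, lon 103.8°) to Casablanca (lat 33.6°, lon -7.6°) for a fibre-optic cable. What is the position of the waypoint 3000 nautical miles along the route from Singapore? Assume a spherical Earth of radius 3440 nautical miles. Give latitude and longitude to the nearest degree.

≈ lat 28°, lon 59°

From cos δ = sin φ₁ sin φ₂ + cos φ₁ cos φ₂ cos Δλ, the central angle is δ ≈ 1.866 rad (106.9°). The total great-circle distance is δ·R ≈ 1.866 × 3440 ≈ 6420 nmi, so the target fraction is f = 3000/6420 ≈ 0.467.
Interpolate at f ≈ 0.467 with slerp weights a = sin((1−f)δ)/sin δ ≈ 0.876, b = sin(fδ)/sin δ ≈ 0.800.
p = a·p₁ + b·p₂ ≈ (0.452, 0.763, 0.463); φ = arcsin(p_z) ≈ 27.57°, λ = atan2(p_y, p_x) ≈ 59.36°.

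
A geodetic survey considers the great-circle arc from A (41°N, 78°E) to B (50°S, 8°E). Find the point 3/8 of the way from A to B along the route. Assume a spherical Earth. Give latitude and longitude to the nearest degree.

≈ (7°N, 53°E)

Write both endpoints as unit vectors p₁, p₂ with components (cos φ cos λ, cos φ sin λ, sin φ).
The central angle between the endpoints is δ = arccos(p₁·p₂) ≈ 1.914 rad (109.7°).
Interpolate at f = 3/8 with slerp weights a = sin((1−f)δ)/sin δ ≈ 0.988, b = sin(fδ)/sin δ ≈ 0.699.
p = a·p₁ + b·p₂ ≈ (0.600, 0.792, 0.113); φ = arcsin(p_z) ≈ 6.51°, λ = atan2(p_y, p_x) ≈ 52.87°.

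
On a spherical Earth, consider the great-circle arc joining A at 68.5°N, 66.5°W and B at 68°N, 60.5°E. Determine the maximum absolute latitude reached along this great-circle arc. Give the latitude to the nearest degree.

The great circle lies in the plane with unit normal n̂ = (p₁ × p₂)/|p₁ × p₂|.
Here n̂_z ≈ +0.175; the vertex latitude is φ_max = arccos|n̂_z| ≈ 79.9°.
Check via Clairaut: cos φ_max = |cos φ₁| · sin C = cos(68.5°)·sin(28.6°) ≈ 0.175, again giving ≈ 79.9°.

≈ 80°N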